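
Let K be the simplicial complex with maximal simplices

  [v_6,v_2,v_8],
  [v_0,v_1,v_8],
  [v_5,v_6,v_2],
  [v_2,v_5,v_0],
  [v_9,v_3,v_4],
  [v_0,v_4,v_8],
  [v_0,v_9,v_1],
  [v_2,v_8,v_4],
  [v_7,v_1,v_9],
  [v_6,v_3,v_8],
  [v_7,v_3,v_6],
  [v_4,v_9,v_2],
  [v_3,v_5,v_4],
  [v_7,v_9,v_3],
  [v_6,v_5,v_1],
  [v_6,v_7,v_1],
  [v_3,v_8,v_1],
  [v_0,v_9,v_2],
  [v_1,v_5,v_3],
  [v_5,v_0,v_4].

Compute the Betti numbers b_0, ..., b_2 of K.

b_0 = 1, b_1 = 1, b_2 = 0.

Fix the vertex order v_0 < v_1 < v_2 < v_3 < v_4 < v_5 < v_6 < v_7 < v_8 < v_9 and write every simplex with vertices in increasing order. Then dim K = 2 and the simplices of K are:

  0-simplices (10): [v_0], [v_1], [v_2], [v_3], [v_4], [v_5], [v_6], [v_7], [v_8], [v_9]
  1-simplices (30): (30 of them)
  2-simplices (20): (20 of them)

giving chain groups C_0 ≅ Z^10, C_1 ≅ Z^30, C_2 ≅ Z^20.

The boundary map ∂_1: C_1 → C_0 is given by ∂[p,q] = [q] − [p].
As a 10×30 matrix over Z this has rank 9, with invariant factors (1,1,1,1,1,1,1,1,1).

∂_2: C_2 → C_1 sends each 2-simplex [p,q,r] to [q,r] − [p,r] + [p,q]. For instance
  ∂[v_0,v_1,v_9] = [v_1,v_9] − [v_0,v_9] + [v_0,v_1],
  ∂[v_2,v_4,v_9] = [v_4,v_9] − [v_2,v_9] + [v_2,v_4].
The 30×20 boundary matrix has rank 20 and Smith normal form diag(1,1,1,1,1,1,1,1,1,1,1,1,1,1,1,1,1,1,1,2).

Computing H_k = (kernel of ∂_k) / (image of ∂_{k+1}):

  H_0: rank C_0 − rank ∂_1 = 10 − 9 = 1, and the invariant factors of ∂_1 are all 1, so H_0 ≅ Z.
  H_1: rank ker ∂_1 − rank ∂_2 = (30 − 9) − 20 = 1, and ∂_2 has invariant factor 2 > 1, so H_1 ≅ Z ⊕ Z/2Z.
  H_2: rank ker ∂_2 − rank ∂_3 = (20 − 20) − 0 = 0, and there is no ∂_3, so H_2 ≅ 0.

Hence the Betti numbers are b_0 = 1, b_1 = 1, b_2 = 0.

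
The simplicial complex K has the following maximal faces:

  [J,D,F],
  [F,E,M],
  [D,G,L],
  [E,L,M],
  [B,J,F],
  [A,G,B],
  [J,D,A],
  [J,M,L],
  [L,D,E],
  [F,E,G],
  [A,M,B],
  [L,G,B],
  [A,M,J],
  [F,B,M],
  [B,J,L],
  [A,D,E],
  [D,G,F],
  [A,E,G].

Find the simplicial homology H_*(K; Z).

We work with the vertex ordering A < B < D < E < F < G < J < L < M. The simplices of K, each written with vertices in increasing order, are:

  0-simplices (9): A, B, D, E, F, G, J, L, M
  1-simplices (27): AB, AD, AE, AG, AJ, AM, BF, BG, BJ, BL, BM, DE, DF, DG, DJ, DL, EF, EG, EL, EM, FG, FJ, FM, GL, JL, JM, LM
  2-simplices (18): ABG, ABM, ADE, ADJ, AEG, AJM, BFJ, BFM, BGL, BJL, DEL, DFG, DFJ, DGL, EFG, EFM, ELM, JLM

so the chain groups are C_0 ≅ Z^9, C_1 ≅ Z^27, C_2 ≅ Z^18.

Boundary ∂_1: C_1 → C_0 sends each edge [p,q] (with p < q) to q − p.
The resulting 9×27 matrix has rank 8, and its Smith normal form has invariant factors (1,1,1,1,1,1,1,1).

∂_2: C_2 → C_1 acts by ∂[p,q,r] = [q,r] − [p,r] + [p,q]. For instance
  ∂EFM = FM − EM + EF,
  ∂ABG = BG − AG + AB.
The 27×18 boundary matrix has rank 18 and Smith normal form diag(1,1,1,1,1,1,1,1,1,1,1,1,1,1,1,1,1,2).

Reading off H_k = ker ∂_k / im ∂_{k+1}:

  H_0: rank C_0 − rank ∂_1 = 9 − 8 = 1, and the invariant factors of ∂_1 are all 1, so H_0 ≅ Z.
  H_1: rank ker ∂_1 − rank ∂_2 = (27 − 8) − 18 = 1, and ∂_2 has invariant factor 2 > 1, so H_1 ≅ Z ⊕ Z/2.
  H_2: rank ker ∂_2 − rank ∂_3 = (18 − 18) − 0 = 0, and there is no ∂_3, so H_2 ≅ 0.

H_0 ≅ Z,  H_1 ≅ Z ⊕ Z/2,  H_2 = 0.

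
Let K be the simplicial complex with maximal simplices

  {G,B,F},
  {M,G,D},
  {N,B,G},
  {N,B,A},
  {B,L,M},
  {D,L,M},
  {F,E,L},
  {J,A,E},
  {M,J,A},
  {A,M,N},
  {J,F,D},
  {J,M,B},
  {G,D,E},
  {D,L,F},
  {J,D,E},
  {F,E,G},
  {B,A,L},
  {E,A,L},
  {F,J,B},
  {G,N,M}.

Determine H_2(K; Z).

We work with the vertex ordering A < B < D < E < F < G < J < L < M < N. The simplices of K, each written with vertices in increasing order, are:

  0-simplices (10): A, B, D, E, F, G, J, L, M, N
  1-simplices (30): AB, AE, AJ, AL, AM, AN, BF, BG, BJ, BL, BM, BN, DE, DF, DG, DJ, DL, DM, EF, EG, EJ, EL, FG, FJ, FL, GM, GN, JM, LM, MN
  2-simplices (20): ABL, ABN, AEJ, AEL, AJM, AMN, BFG, BFJ, BGN, BJM, BLM, DEG, DEJ, DFJ, DFL, DGM, DLM, EFG, EFL, GMN

Hence C_0 ≅ Z^10, C_1 ≅ Z^30, C_2 ≅ Z^20.

The boundary map ∂_1: C_1 → C_0 maps an edge to its endpoints' difference, ∂[p,q] = q − p.
The 10×30 boundary matrix has rank 9 and Smith normal form diag(1,1,1,1,1,1,1,1,1).

Boundary ∂_2: C_2 → C_1 maps a triangle to the signed sum of its edges. For instance
  ∂BLM = LM − BM + BL,
  ∂BGN = GN − BN + BG.
The 30×20 boundary matrix has rank 20 and Smith normal form diag(1,1,1,1,1,1,1,1,1,1,1,1,1,1,1,1,1,1,1,2).

Computing H_k = (kernel of ∂_k) / (image of ∂_{k+1}):

  H_2: rank ker ∂_2 − rank ∂_3 = (20 − 20) − 0 = 0, and there is no ∂_3, so H_2 = 0.

(K is a triangulation of the Klein bottle.)

H_2 = 0.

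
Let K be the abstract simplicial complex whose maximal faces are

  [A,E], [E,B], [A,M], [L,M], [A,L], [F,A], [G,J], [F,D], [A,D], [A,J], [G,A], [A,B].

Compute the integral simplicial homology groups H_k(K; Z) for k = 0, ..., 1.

Fix the vertex order A < B < D < E < F < G < J < L < M and write every simplex with vertices in increasing order. Then dim K = 1 and the simplices of K are:

  0-simplices (9): A, B, D, E, F, G, J, L, M
  1-simplices (12): AB, AD, AE, AF, AG, AJ, AL, AM, BE, DF, GJ, LM

Hence C_0 ≅ Z^9, C_1 ≅ Z^12.

The boundary map ∂_1: C_1 → C_0 is given by ∂[p,q] = [q] − [p]. For instance
  ∂AJ = J − A.
As a 9×12 matrix over Z this has rank 8, with invariant factors (1,1,1,1,1,1,1,1).

From H_k ≅ ker(∂_k) / im(∂_{k+1}) we obtain:

  H_0: rank C_0 − rank ∂_1 = 9 − 8 = 1, and the invariant factors of ∂_1 are all 1, so H_0 ≅ Z.
  H_1: rank ker ∂_1 − rank ∂_2 = (12 − 8) − 0 = 4, and there is no ∂_2, so H_1 ≅ Z^4.

H_0 = Z,  H_1 = Z^4.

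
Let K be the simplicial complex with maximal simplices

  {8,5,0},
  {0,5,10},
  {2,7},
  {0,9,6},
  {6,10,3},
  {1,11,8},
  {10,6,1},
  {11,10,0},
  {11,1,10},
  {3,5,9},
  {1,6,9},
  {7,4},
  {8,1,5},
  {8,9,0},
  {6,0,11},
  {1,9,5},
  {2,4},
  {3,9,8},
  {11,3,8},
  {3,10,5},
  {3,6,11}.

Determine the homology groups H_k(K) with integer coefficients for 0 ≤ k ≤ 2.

Take the total order 0 < 1 < 2 < 3 < 4 < 5 < 6 < 7 < 8 < 9 < 10 < 11 on the vertex set. Then K (dimension 2) consists of the simplices:

  0-simplices (12): [0], [1], [2], [3], [4], [5], [6], [7], [8], [9], [10], [11]
  1-simplices (30): (30 of them)
  2-simplices (18): (18 of them)

Hence C_0 ≅ Z^12, C_1 ≅ Z^30, C_2 ≅ Z^18.

∂_1: C_1 → C_0 sends each edge [p,q] (with p < q) to q − p. For instance
  ∂[1,9] = [9] − [1].
This gives a 12×30 integer matrix of rank 10; reducing to Smith normal form yields diagonal entries (1,1,1,1,1,1,1,1,1,1).

∂_2: C_2 → C_1 acts by ∂[p,q,r] = [q,r] − [p,r] + [p,q]. For instance
  ∂[1,8,11] = [8,11] − [1,11] + [1,8],
  ∂[0,5,10] = [5,10] − [0,10] + [0,5].
The 30×18 boundary matrix has rank 18 and Smith normal form diag(1,1,1,1,1,1,1,1,1,1,1,1,1,1,1,1,1,2).

From H_k ≅ ker(∂_k) / im(∂_{k+1}) we obtain:

  H_0: rank C_0 − rank ∂_1 = 12 − 10 = 2, and the invariant factors of ∂_1 are all 1, so H_0 = Z^2.
  H_1: rank ker ∂_1 − rank ∂_2 = (30 − 10) − 18 = 2, and ∂_2 has invariant factor 2 > 1, so H_1 = Z^2 ⊕ Z/2.
  H_2: rank ker ∂_2 − rank ∂_3 = (18 − 18) − 0 = 0, and there is no ∂_3, so H_2 = 0.

(K is a triangulation of the disjoint union of the Klein bottle and the circle S^1.)

H_0 ≅ Z^2,  H_1 ≅ Z^2 ⊕ Z/2,  H_2 = 0.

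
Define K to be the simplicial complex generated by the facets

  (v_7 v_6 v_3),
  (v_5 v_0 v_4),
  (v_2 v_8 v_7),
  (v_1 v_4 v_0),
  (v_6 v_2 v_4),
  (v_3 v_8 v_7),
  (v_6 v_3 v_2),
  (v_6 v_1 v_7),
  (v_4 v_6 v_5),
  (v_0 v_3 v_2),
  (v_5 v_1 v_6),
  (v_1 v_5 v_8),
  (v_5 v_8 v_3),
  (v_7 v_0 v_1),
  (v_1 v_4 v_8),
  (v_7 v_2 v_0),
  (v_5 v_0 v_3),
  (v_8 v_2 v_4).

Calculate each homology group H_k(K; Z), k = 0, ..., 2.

H_0 ≅ Z,  H_1 ≅ Z ⊕ Z/2Z,  H_2 = 0.

Order the vertices as v_0 < v_1 < v_2 < v_3 < v_4 < v_5 < v_6 < v_7 < v_8. Listing each simplex with vertices in this order, K has dimension 2 with simplices:

  0-simplices (9): [v_0], [v_1], [v_2], [v_3], [v_4], [v_5], [v_6], [v_7], [v_8]
  1-simplices (27): (27 of them)
  2-simplices (18): (18 of them)

so the chain groups are C_0 ≅ Z^9, C_1 ≅ Z^27, C_2 ≅ Z^18.

∂_1: C_1 → C_0 is given by ∂[p,q] = [q] − [p]. For instance
  ∂[v_3,v_7] = [v_7] − [v_3].
The resulting 9×27 matrix has rank 8, and its Smith normal form has invariant factors (1,1,1,1,1,1,1,1).

∂_2: C_2 → C_1 sends each 2-simplex [p,q,r] to [q,r] − [p,r] + [p,q]. For instance
  ∂[v_1,v_6,v_7] = [v_6,v_7] − [v_1,v_7] + [v_1,v_6],
  ∂[v_1,v_4,v_8] = [v_4,v_8] − [v_1,v_8] + [v_1,v_4].
The 27×18 boundary matrix has rank 18 and Smith normal form diag(1,1,1,1,1,1,1,1,1,1,1,1,1,1,1,1,1,2).

Computing H_k = (kernel of ∂_k) / (image of ∂_{k+1}):

  H_0: rank C_0 − rank ∂_1 = 9 − 8 = 1, and the invariant factors of ∂_1 are all 1, so H_0 ≅ Z.
  H_1: rank ker ∂_1 − rank ∂_2 = (27 − 8) − 18 = 1, and ∂_2 has invariant factor 2 > 1, so H_1 ≅ Z ⊕ Z/2Z.
  H_2: rank ker ∂_2 − rank ∂_3 = (18 − 18) − 0 = 0, and there is no ∂_3, so H_2 ≅ 0.

As a check, the Euler characteristic is 9 − 27 + 18 = 0, which agrees with 1 − 1 + 0 = 0.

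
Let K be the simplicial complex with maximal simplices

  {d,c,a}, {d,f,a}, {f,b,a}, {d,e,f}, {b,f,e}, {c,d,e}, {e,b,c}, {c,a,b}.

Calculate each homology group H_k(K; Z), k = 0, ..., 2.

Fix the vertex order a < b < c < d < e < f and write every simplex with vertices in increasing order. Then dim K = 2 and the simplices of K are:

  0-simplices (6): a, b, c, d, e, f
  1-simplices (12): ab, ac, ad, af, bc, be, bf, cd, ce, de, df, ef
  2-simplices (8): abc, abf, acd, adf, bce, bef, cde, def

so the chain groups are C_0 ≅ Z^6, C_1 ≅ Z^12, C_2 ≅ Z^8.

The boundary map ∂_1: C_1 → C_0 maps an edge to its endpoints' difference, ∂[p,q] = q − p.
The 6×12 boundary matrix has rank 5 and Smith normal form diag(1,1,1,1,1).

Boundary ∂_2: C_2 → C_1 sends each 2-simplex [p,q,r] to [q,r] − [p,r] + [p,q]. For instance
  ∂abc = bc − ac + ab,
  ∂adf = df − af + ad.
As a 12×8 matrix over Z this has rank 7, with invariant factors (1,1,1,1,1,1,1).

Now H_k = ker ∂_k / im ∂_{k+1}, so:

  H_0: rank C_0 − rank ∂_1 = 6 − 5 = 1, and the invariant factors of ∂_1 are all 1, so H_0 = Z.
  H_1: rank ker ∂_1 − rank ∂_2 = (12 − 5) − 7 = 0, and the invariant factors of ∂_2 are all 1, so H_1 = 0.
  H_2: rank ker ∂_2 − rank ∂_3 = (8 − 7) − 0 = 1, and there is no ∂_3, so H_2 = Z.

As a check, the Euler characteristic is 6 − 12 + 8 = 2, which agrees with 1 − 0 + 1 = 2.

H_0 ≅ Z,  H_1 = 0,  H_2 ≅ Z.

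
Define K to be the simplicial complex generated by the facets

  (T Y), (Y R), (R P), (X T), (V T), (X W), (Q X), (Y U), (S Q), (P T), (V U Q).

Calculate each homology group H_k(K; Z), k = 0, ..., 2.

Fix the vertex order P < Q < R < S < T < U < V < W < X < Y and write every simplex with vertices in increasing order. Then dim K = 2 and the simplices of K are:

  0-simplices (10): P, Q, R, S, T, U, V, W, X, Y
  1-simplices (13): PR, PT, QS, QU, QV, QX, RY, TV, TX, TY, UV, UY, WX
  2-simplices (1): QUV

Hence C_0 ≅ Z^10, C_1 ≅ Z^13, C_2 ≅ Z^1.

Boundary ∂_1: C_1 → C_0 is given by ∂[p,q] = [q] − [p]. For instance
  ∂QV = V − Q.
The 10×13 boundary matrix has rank 9 and Smith normal form diag(1,1,1,1,1,1,1,1,1).

Boundary ∂_2: C_2 → C_1 sends each 2-simplex [p,q,r] to [q,r] − [p,r] + [p,q]. For instance
  ∂QUV = UV − QV + QU.
As a 13×1 matrix over Z this has rank 1, with invariant factors (1).

Reading off H_k = ker ∂_k / im ∂_{k+1}:

  H_0: rank C_0 − rank ∂_1 = 10 − 9 = 1, and the invariant factors of ∂_1 are all 1, so H_0 = Z.
  H_1: rank ker ∂_1 − rank ∂_2 = (13 − 9) − 1 = 3, and the invariant factors of ∂_2 are all 1, so H_1 = Z^3.
  H_2: rank ker ∂_2 − rank ∂_3 = (1 − 1) − 0 = 0, and there is no ∂_3, so H_2 = 0.

H_0 ≅ Z,  H_1 ≅ Z^3,  H_2 = 0.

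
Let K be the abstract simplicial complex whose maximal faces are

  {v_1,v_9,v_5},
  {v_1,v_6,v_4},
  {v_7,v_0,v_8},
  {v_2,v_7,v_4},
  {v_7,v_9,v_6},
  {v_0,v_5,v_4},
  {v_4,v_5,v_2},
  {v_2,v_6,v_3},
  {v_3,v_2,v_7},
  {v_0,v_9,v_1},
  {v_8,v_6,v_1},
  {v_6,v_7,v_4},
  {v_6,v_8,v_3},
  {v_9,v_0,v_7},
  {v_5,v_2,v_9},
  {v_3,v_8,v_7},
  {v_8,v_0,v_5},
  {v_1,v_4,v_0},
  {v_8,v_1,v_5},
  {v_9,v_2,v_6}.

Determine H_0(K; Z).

H_0 ≅ Z.

K has 10 vertices, 30 edges, 20 triangles.
rank ∂_0 = 0, rank ∂_1 = 9 ⇒ b_0 = 10 − 0 − 9 = 1; all invariant factors of ∂_1 are 1 so no torsion. So H_0 ≅ Z.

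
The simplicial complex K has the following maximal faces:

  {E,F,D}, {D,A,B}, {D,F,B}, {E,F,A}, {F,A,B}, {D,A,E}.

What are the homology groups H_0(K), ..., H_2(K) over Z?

H_0 = Z,  H_1 = 0,  H_2 = Z.

Fix the vertex order A < B < D < E < F and write every simplex with vertices in increasing order. Then dim K = 2 and the simplices of K are:

  0-simplices (5): A, B, D, E, F
  1-simplices (9): AB, AD, AE, AF, BD, BF, DE, DF, EF
  2-simplices (6): ABD, ABF, ADE, AEF, BDF, DEF

so the chain groups are C_0 ≅ Z^5, C_1 ≅ Z^9, C_2 ≅ Z^6.

The boundary map ∂_1: C_1 → C_0 maps an edge to its endpoints' difference, ∂[p,q] = q − p.
The 5×9 boundary matrix has rank 4 and Smith normal form diag(1,1,1,1).

The boundary map ∂_2: C_2 → C_1 acts by ∂[p,q,r] = [q,r] − [p,r] + [p,q]. For instance
  ∂ABF = BF − AF + AB,
  ∂ABD = BD − AD + AB.
The resulting 9×6 matrix has rank 5, and its Smith normal form has invariant factors (1,1,1,1,1).

Computing H_k = (kernel of ∂_k) / (image of ∂_{k+1}):

  H_0: rank C_0 − rank ∂_1 = 5 − 4 = 1, and the invariant factors of ∂_1 are all 1, so H_0 ≅ Z.
  H_1: rank ker ∂_1 − rank ∂_2 = (9 − 4) − 5 = 0, and the invariant factors of ∂_2 are all 1, so H_1 ≅ 0.
  H_2: rank ker ∂_2 − rank ∂_3 = (6 − 5) − 0 = 1, and there is no ∂_3, so H_2 ≅ Z.

As a check, the Euler characteristic is 5 − 9 + 6 = 2, which agrees with 1 − 0 + 1 = 2.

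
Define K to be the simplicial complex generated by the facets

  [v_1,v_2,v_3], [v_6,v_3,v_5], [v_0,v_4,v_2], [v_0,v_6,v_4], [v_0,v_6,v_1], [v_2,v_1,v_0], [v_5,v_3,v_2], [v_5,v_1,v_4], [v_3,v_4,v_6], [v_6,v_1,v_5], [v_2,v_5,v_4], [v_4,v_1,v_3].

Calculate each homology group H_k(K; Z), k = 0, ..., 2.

Order the vertices as v_0 < v_1 < v_2 < v_3 < v_4 < v_5 < v_6. Listing each simplex with vertices in this order, K has dimension 2 with simplices:

  0-simplices (7): [v_0], [v_1], [v_2], [v_3], [v_4], [v_5], [v_6]
  1-simplices (18): (18 of them)
  2-simplices (12): (12 of them)

giving chain groups C_0 ≅ Z^7, C_1 ≅ Z^18, C_2 ≅ Z^12.

Boundary ∂_1: C_1 → C_0 is given by ∂[p,q] = [q] − [p].
As a 7×18 matrix over Z this has rank 6, with invariant factors (1,1,1,1,1,1).

The boundary map ∂_2: C_2 → C_1 maps a triangle to the signed sum of its edges. For instance
  ∂[v_1,v_5,v_6] = [v_5,v_6] − [v_1,v_6] + [v_1,v_5],
  ∂[v_2,v_4,v_5] = [v_4,v_5] − [v_2,v_5] + [v_2,v_4].
As a 18×12 matrix over Z this has rank 12, with invariant factors (1,1,1,1,1,1,1,1,1,1,1,2).

Now H_k = ker ∂_k / im ∂_{k+1}, so:

  H_0: rank C_0 − rank ∂_1 = 7 − 6 = 1, and the invariant factors of ∂_1 are all 1, so H_0 ≅ Z.
  H_1: rank ker ∂_1 − rank ∂_2 = (18 − 6) − 12 = 0, and ∂_2 has invariant factor 2 > 1, so H_1 ≅ Z/2.
  H_2: rank ker ∂_2 − rank ∂_3 = (12 − 12) − 0 = 0, and there is no ∂_3, so H_2 ≅ 0.

H_0 = Z,  H_1 = Z/2,  H_2 = 0.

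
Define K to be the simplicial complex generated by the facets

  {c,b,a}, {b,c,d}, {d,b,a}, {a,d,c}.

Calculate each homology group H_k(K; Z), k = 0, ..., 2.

Take the total order a < b < c < d on the vertex set. Then K (dimension 2) consists of the simplices:

  0-simplices (4): a, b, c, d
  1-simplices (6): ab, ac, ad, bc, bd, cd
  2-simplices (4): abc, abd, acd, bcd

so the chain groups are C_0 ≅ Z^4, C_1 ≅ Z^6, C_2 ≅ Z^4.

The boundary map ∂_1: C_1 → C_0 sends each edge [p,q] (with p < q) to q − p. For instance
  ∂ab = b − a.
This gives a 4×6 integer matrix of rank 3; reducing to Smith normal form yields diagonal entries (1,1,1).

Boundary ∂_2: C_2 → C_1 sends each 2-simplex [p,q,r] to [q,r] − [p,r] + [p,q]. For instance
  ∂bcd = cd − bd + bc,
  ∂abc = bc − ac + ab.
The resulting 6×4 matrix has rank 3, and its Smith normal form has invariant factors (1,1,1).

From H_k ≅ ker(∂_k) / im(∂_{k+1}) we obtain:

  H_0: rank C_0 − rank ∂_1 = 4 − 3 = 1, and the invariant factors of ∂_1 are all 1, so H_0 = Z.
  H_1: rank ker ∂_1 − rank ∂_2 = (6 − 3) − 3 = 0, and the invariant factors of ∂_2 are all 1, so H_1 = 0.
  H_2: rank ker ∂_2 − rank ∂_3 = (4 − 3) − 0 = 1, and there is no ∂_3, so H_2 = Z.

H_0 ≅ Z,  H_1 = 0,  H_2 ≅ Z.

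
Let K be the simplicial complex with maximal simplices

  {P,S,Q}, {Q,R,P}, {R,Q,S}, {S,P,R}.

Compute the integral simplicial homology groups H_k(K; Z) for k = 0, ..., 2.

H_0 = Z,  H_1 = 0,  H_2 = Z.

Order the vertices as P < Q < R < S. Listing each simplex with vertices in this order, K has dimension 2 with simplices:

  0-simplices (4): P, Q, R, S
  1-simplices (6): PQ, PR, PS, QR, QS, RS
  2-simplices (4): PQR, PQS, PRS, QRS

so the chain groups are C_0 ≅ Z^4, C_1 ≅ Z^6, C_2 ≅ Z^4.

Boundary ∂_1: C_1 → C_0 maps an edge to its endpoints' difference, ∂[p,q] = q − p. For instance
  ∂QS = S − Q.
This gives a 4×6 integer matrix of rank 3; reducing to Smith normal form yields diagonal entries (1,1,1).

∂_2: C_2 → C_1 maps a triangle to the signed sum of its edges. For instance
  ∂PQS = QS − PS + PQ,
  ∂QRS = RS − QS + QR.
The 6×4 boundary matrix has rank 3 and Smith normal form diag(1,1,1).

From H_k ≅ ker(∂_k) / im(∂_{k+1}) we obtain:

  H_0: rank C_0 − rank ∂_1 = 4 − 3 = 1, and the invariant factors of ∂_1 are all 1, so H_0 = Z.
  H_1: rank ker ∂_1 − rank ∂_2 = (6 − 3) − 3 = 0, and the invariant factors of ∂_2 are all 1, so H_1 = 0.
  H_2: rank ker ∂_2 − rank ∂_3 = (4 − 3) − 0 = 1, and there is no ∂_3, so H_2 = Z.

(K is a triangulation of the 2-sphere S^2.)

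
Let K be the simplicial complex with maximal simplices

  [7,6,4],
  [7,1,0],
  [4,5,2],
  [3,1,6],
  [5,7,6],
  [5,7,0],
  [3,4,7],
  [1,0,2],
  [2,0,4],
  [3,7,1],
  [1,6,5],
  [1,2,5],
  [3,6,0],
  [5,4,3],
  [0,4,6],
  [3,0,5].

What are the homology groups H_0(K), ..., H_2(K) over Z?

H_0 ≅ Z,  H_1 ≅ Z^2,  H_2 ≅ Z.

We work with the vertex ordering 0 < 1 < 2 < 3 < 4 < 5 < 6 < 7. The simplices of K, each written with vertices in increasing order, are:

  0-simplices (8): [0], [1], [2], [3], [4], [5], [6], [7]
  1-simplices (24): (24 of them)
  2-simplices (16): [0,1,2], [0,1,7], [0,2,4], [0,3,5], [0,3,6], [0,4,6], [0,5,7], [1,2,5], [1,3,6], [1,3,7], [1,5,6], [2,4,5], [3,4,5], [3,4,7], [4,6,7], [5,6,7]

giving chain groups C_0 ≅ Z^8, C_1 ≅ Z^24, C_2 ≅ Z^16.

Boundary ∂_1: C_1 → C_0 is given by ∂[p,q] = [q] − [p].
This gives a 8×24 integer matrix of rank 7; reducing to Smith normal form yields diagonal entries (1,1,1,1,1,1,1).

∂_2: C_2 → C_1 acts by ∂[p,q,r] = [q,r] − [p,r] + [p,q]. For instance
  ∂[0,1,7] = [1,7] − [0,7] + [0,1],
  ∂[0,3,6] = [3,6] − [0,6] + [0,3].
The 24×16 boundary matrix has rank 15 and Smith normal form diag(1,1,1,1,1,1,1,1,1,1,1,1,1,1,1).

Now H_k = ker ∂_k / im ∂_{k+1}, so:

  H_0: rank C_0 − rank ∂_1 = 8 − 7 = 1, and the invariant factors of ∂_1 are all 1, so H_0 = Z.
  H_1: rank ker ∂_1 − rank ∂_2 = (24 − 7) − 15 = 2, and the invariant factors of ∂_2 are all 1, so H_1 = Z^2.
  H_2: rank ker ∂_2 − rank ∂_3 = (16 − 15) − 0 = 1, and there is no ∂_3, so H_2 = Z.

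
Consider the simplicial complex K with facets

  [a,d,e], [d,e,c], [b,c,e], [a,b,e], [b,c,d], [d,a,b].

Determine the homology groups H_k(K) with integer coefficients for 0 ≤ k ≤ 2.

Order the vertices as a < b < c < d < e. Listing each simplex with vertices in this order, K has dimension 2 with simplices:

  0-simplices (5): a, b, c, d, e
  1-simplices (9): ab, ad, ae, bc, bd, be, cd, ce, de
  2-simplices (6): abd, abe, ade, bcd, bce, cde

so the chain groups are C_0 ≅ Z^5, C_1 ≅ Z^9, C_2 ≅ Z^6.

∂_1: C_1 → C_0 is given by ∂[p,q] = [q] − [p].
The resulting 5×9 matrix has rank 4, and its Smith normal form has invariant factors (1,1,1,1).

The boundary map ∂_2: C_2 → C_1 maps a triangle to the signed sum of its edges. For instance
  ∂bcd = cd − bd + bc,
  ∂ade = de − ae + ad.
As a 9×6 matrix over Z this has rank 5, with invariant factors (1,1,1,1,1).

Reading off H_k = ker ∂_k / im ∂_{k+1}:

  H_0: rank C_0 − rank ∂_1 = 5 − 4 = 1, and the invariant factors of ∂_1 are all 1, so H_0 = Z.
  H_1: rank ker ∂_1 − rank ∂_2 = (9 − 4) − 5 = 0, and the invariant factors of ∂_2 are all 1, so H_1 = 0.
  H_2: rank ker ∂_2 − rank ∂_3 = (6 − 5) − 0 = 1, and there is no ∂_3, so H_2 = Z.

As a check, the Euler characteristic is 5 − 9 + 6 = 2, which agrees with 1 − 0 + 1 = 2.

H_0 = Z,  H_1 = 0,  H_2 = Z.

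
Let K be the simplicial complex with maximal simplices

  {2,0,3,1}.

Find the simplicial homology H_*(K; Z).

We work with the vertex ordering 0 < 1 < 2 < 3. The simplices of K, each written with vertices in increasing order, are:

  0-simplices (4): [0], [1], [2], [3]
  1-simplices (6): [0,1], [0,2], [0,3], [1,2], [1,3], [2,3]
  2-simplices (4): [0,1,2], [0,1,3], [0,2,3], [1,2,3]
  3-simplices (1): [0,1,2,3]

so the chain groups are C_0 ≅ Z^4, C_1 ≅ Z^6, C_2 ≅ Z^4, C_3 ≅ Z^1.

The boundary map ∂_1: C_1 → C_0 is given by ∂[p,q] = [q] − [p].
The resulting 4×6 matrix has rank 3, and its Smith normal form has invariant factors (1,1,1).

The boundary map ∂_2: C_2 → C_1 sends each 2-simplex [p,q,r] to [q,r] − [p,r] + [p,q]. For instance
  ∂[1,2,3] = [2,3] − [1,3] + [1,2],
  ∂[0,1,3] = [1,3] − [0,3] + [0,1].
The resulting 6×4 matrix has rank 3, and its Smith normal form has invariant factors (1,1,1).

∂_3: C_3 → C_2 sends each 3-simplex σ to the alternating sum Σ_i (−1)^i (σ with its i-th vertex removed). For instance
  ∂[0,1,2,3] = [1,2,3] − [0,2,3] + [0,1,3] − [0,1,2].
This gives a 4×1 integer matrix of rank 1; reducing to Smith normal form yields diagonal entries (1).

Reading off H_k = ker ∂_k / im ∂_{k+1}:

  H_0: rank C_0 − rank ∂_1 = 4 − 3 = 1, and the invariant factors of ∂_1 are all 1, so H_0 = Z.
  H_1: rank ker ∂_1 − rank ∂_2 = (6 − 3) − 3 = 0, and the invariant factors of ∂_2 are all 1, so H_1 = 0.
  H_2: rank ker ∂_2 − rank ∂_3 = (4 − 3) − 1 = 0, and the invariant factors of ∂_3 are all 1, so H_2 = 0.
  H_3: rank ker ∂_3 − rank ∂_4 = (1 − 1) − 0 = 0, and there is no ∂_4, so H_3 = 0.

(K is a triangulation of the 3-simplex.)

H_0 ≅ Z,  H_1 = 0,  H_2 = 0,  H_3 = 0.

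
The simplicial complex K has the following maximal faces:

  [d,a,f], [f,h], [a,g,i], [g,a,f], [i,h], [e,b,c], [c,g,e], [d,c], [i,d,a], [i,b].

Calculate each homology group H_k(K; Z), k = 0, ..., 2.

H_0 = Z,  H_1 = Z^3,  H_2 = 0.

Take the total order a < b < c < d < e < f < g < h < i on the vertex set. Then K (dimension 2) consists of the simplices:

  0-simplices (9): a, b, c, d, e, f, g, h, i
  1-simplices (17): ad, af, ag, ai, bc, be, bi, cd, ce, cg, df, di, eg, fg, fh, gi, hi
  2-simplices (6): adf, adi, afg, agi, bce, ceg

so the chain groups are C_0 ≅ Z^9, C_1 ≅ Z^17, C_2 ≅ Z^6.

∂_1: C_1 → C_0 is given by ∂[p,q] = [q] − [p].
As a 9×17 matrix over Z this has rank 8, with invariant factors (1,1,1,1,1,1,1,1).

∂_2: C_2 → C_1 maps a triangle to the signed sum of its edges. For instance
  ∂afg = fg − ag + af,
  ∂ceg = eg − cg + ce.
The 17×6 boundary matrix has rank 6 and Smith normal form diag(1,1,1,1,1,1).

From H_k ≅ ker(∂_k) / im(∂_{k+1}) we obtain:

  H_0: rank C_0 − rank ∂_1 = 9 − 8 = 1, and the invariant factors of ∂_1 are all 1, so H_0 = Z.
  H_1: rank ker ∂_1 − rank ∂_2 = (17 − 8) − 6 = 3, and the invariant factors of ∂_2 are all 1, so H_1 = Z^3.
  H_2: rank ker ∂_2 − rank ∂_3 = (6 − 6) − 0 = 0, and there is no ∂_3, so H_2 = 0.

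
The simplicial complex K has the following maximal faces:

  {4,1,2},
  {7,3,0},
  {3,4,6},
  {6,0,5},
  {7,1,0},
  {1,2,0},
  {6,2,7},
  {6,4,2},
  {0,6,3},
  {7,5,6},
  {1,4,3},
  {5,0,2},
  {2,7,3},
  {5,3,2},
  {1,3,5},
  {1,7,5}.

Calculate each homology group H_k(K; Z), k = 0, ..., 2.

H_0 = Z,  H_1 = Z^2,  H_2 = Z.

Take the total order 0 < 1 < 2 < 3 < 4 < 5 < 6 < 7 on the vertex set. Then K (dimension 2) consists of the simplices:

  0-simplices (8): [0], [1], [2], [3], [4], [5], [6], [7]
  1-simplices (24): (24 of them)
  2-simplices (16): [0,1,2], [0,1,7], [0,2,5], [0,3,6], [0,3,7], [0,5,6], [1,2,4], [1,3,4], [1,3,5], [1,5,7], [2,3,5], [2,3,7], [2,4,6], [2,6,7], [3,4,6], [5,6,7]

so the chain groups are C_0 ≅ Z^8, C_1 ≅ Z^24, C_2 ≅ Z^16.

∂_1: C_1 → C_0 maps an edge to its endpoints' difference, ∂[p,q] = q − p.
The resulting 8×24 matrix has rank 7, and its Smith normal form has invariant factors (1,1,1,1,1,1,1).

Boundary ∂_2: C_2 → C_1 acts by ∂[p,q,r] = [q,r] − [p,r] + [p,q]. For instance
  ∂[1,3,4] = [3,4] − [1,4] + [1,3],
  ∂[2,3,7] = [3,7] − [2,7] + [2,3].
This gives a 24×16 integer matrix of rank 15; reducing to Smith normal form yields diagonal entries (1,1,1,1,1,1,1,1,1,1,1,1,1,1,1).

Now H_k = ker ∂_k / im ∂_{k+1}, so:

  H_0: rank C_0 − rank ∂_1 = 8 − 7 = 1, and the invariant factors of ∂_1 are all 1, so H_0 ≅ Z.
  H_1: rank ker ∂_1 − rank ∂_2 = (24 − 7) − 15 = 2, and the invariant factors of ∂_2 are all 1, so H_1 ≅ Z^2.
  H_2: rank ker ∂_2 − rank ∂_3 = (16 − 15) − 0 = 1, and there is no ∂_3, so H_2 ≅ Z.

(K is a triangulation of the torus T^2.)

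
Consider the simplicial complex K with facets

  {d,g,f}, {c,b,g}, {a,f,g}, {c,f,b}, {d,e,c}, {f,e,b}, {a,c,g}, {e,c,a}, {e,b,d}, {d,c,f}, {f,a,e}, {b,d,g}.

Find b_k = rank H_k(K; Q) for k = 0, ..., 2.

We work with the vertex ordering a < b < c < d < e < f < g. The simplices of K, each written with vertices in increasing order, are:

  0-simplices (7): a, b, c, d, e, f, g
  1-simplices (18): ac, ae, af, ag, bc, bd, be, bf, bg, cd, ce, cf, cg, de, df, dg, ef, fg
  2-simplices (12): ace, acg, aef, afg, bcf, bcg, bde, bdg, bef, cde, cdf, dfg

Hence C_0 ≅ Z^7, C_1 ≅ Z^18, C_2 ≅ Z^12.

The boundary map ∂_1: C_1 → C_0 sends each edge [p,q] (with p < q) to q − p.
As a 7×18 matrix over Z this has rank 6, with invariant factors (1,1,1,1,1,1).

The boundary map ∂_2: C_2 → C_1 maps a triangle to the signed sum of its edges. For instance
  ∂cdf = df − cf + cd,
  ∂bde = de − be + bd.
The 18×12 boundary matrix has rank 12 and Smith normal form diag(1,1,1,1,1,1,1,1,1,1,1,2).

From H_k ≅ ker(∂_k) / im(∂_{k+1}) we obtain:

  H_0: rank C_0 − rank ∂_1 = 7 − 6 = 1, and the invariant factors of ∂_1 are all 1, so H_0 = Z.
  H_1: rank ker ∂_1 − rank ∂_2 = (18 − 6) − 12 = 0, and ∂_2 has invariant factor 2 > 1, so H_1 = Z/2.
  H_2: rank ker ∂_2 − rank ∂_3 = (12 − 12) − 0 = 0, and there is no ∂_3, so H_2 = 0.

As a check, the Euler characteristic is 7 − 18 + 12 = 1, which agrees with 1 − 0 + 0 = 1.

Hence the Betti numbers are b_0 = 1, b_1 = 0, b_2 = 0.

b_0 = 1, b_1 = 0, b_2 = 0.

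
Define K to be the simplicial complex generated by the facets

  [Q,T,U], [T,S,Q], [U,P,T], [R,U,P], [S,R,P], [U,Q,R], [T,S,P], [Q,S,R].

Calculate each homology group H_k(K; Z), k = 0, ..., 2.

K has 6 vertices, 12 edges, 8 triangles.
rank ∂_0 = 0, rank ∂_1 = 5 ⇒ b_0 = 6 − 0 − 5 = 1; all invariant factors of ∂_1 are 1 so no torsion. So H_0 = Z.
rank ∂_1 = 5, rank ∂_2 = 7 ⇒ b_1 = 12 − 5 − 7 = 0; all invariant factors of ∂_2 are 1 so no torsion. So H_1 = 0.
rank ∂_2 = 7, rank ∂_3 = 0 ⇒ b_2 = 8 − 7 − 0 = 1. So H_2 = Z.

H_0 = Z,  H_1 = 0,  H_2 = Z.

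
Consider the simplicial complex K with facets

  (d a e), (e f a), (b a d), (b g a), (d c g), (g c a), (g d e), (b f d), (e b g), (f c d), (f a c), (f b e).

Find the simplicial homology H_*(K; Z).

H_0 ≅ Z,  H_1 ≅ Z/2,  H_2 = 0.

K has 7 vertices, 18 edges, 12 triangles.
rank ∂_0 = 0, rank ∂_1 = 6 ⇒ b_0 = 7 − 0 − 6 = 1; all invariant factors of ∂_1 are 1 so no torsion. So H_0 = Z.
rank ∂_1 = 6, rank ∂_2 = 12 ⇒ b_1 = 18 − 6 − 12 = 0; ∂_2 has invariant factor(s) [2] giving torsion. So H_1 = Z/2.
rank ∂_2 = 12, rank ∂_3 = 0 ⇒ b_2 = 12 − 12 − 0 = 0. So H_2 = 0.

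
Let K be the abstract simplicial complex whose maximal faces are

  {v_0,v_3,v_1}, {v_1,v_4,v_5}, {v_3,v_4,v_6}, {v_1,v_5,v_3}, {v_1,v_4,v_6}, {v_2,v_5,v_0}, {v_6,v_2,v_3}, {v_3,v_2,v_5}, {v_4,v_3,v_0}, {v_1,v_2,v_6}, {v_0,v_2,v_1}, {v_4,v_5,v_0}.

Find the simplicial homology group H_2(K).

Take the total order v_0 < v_1 < v_2 < v_3 < v_4 < v_5 < v_6 on the vertex set. Then K (dimension 2) consists of the simplices:

  0-simplices (7): [v_0], [v_1], [v_2], [v_3], [v_4], [v_5], [v_6]
  1-simplices (18): (18 of them)
  2-simplices (12): (12 of them)

Hence C_0 ≅ Z^7, C_1 ≅ Z^18, C_2 ≅ Z^12.

The boundary map ∂_1: C_1 → C_0 sends each edge [p,q] (with p < q) to q − p. For instance
  ∂[v_2,v_3] = [v_3] − [v_2].
This gives a 7×18 integer matrix of rank 6; reducing to Smith normal form yields diagonal entries (1,1,1,1,1,1).

Boundary ∂_2: C_2 → C_1 maps a triangle to the signed sum of its edges. For instance
  ∂[v_2,v_3,v_5] = [v_3,v_5] − [v_2,v_5] + [v_2,v_3],
  ∂[v_1,v_4,v_5] = [v_4,v_5] − [v_1,v_5] + [v_1,v_4].
This gives a 18×12 integer matrix of rank 12; reducing to Smith normal form yields diagonal entries (1,1,1,1,1,1,1,1,1,1,1,2).

Reading off H_k = ker ∂_k / im ∂_{k+1}:

  H_2: rank ker ∂_2 − rank ∂_3 = (12 − 12) − 0 = 0, and there is no ∂_3, so H_2 ≅ 0.

(K is a triangulation of the real projective plane RP^2.)

H_2 ≅ 0.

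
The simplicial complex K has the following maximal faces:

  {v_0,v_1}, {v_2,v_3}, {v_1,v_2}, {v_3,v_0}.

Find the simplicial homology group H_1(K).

H_1 ≅ Z.

Take the total order v_0 < v_1 < v_2 < v_3 on the vertex set. Then K (dimension 1) consists of the simplices:

  0-simplices (4): [v_0], [v_1], [v_2], [v_3]
  1-simplices (4): [v_0,v_1], [v_0,v_3], [v_1,v_2], [v_2,v_3]

giving chain groups C_0 ≅ Z^4, C_1 ≅ Z^4.

Boundary ∂_1: C_1 → C_0 maps an edge to its endpoints' difference, ∂[p,q] = q − p. For instance
  ∂[v_0,v_1] = [v_1] − [v_0].
As a 4×4 matrix over Z this has rank 3, with invariant factors (1,1,1).

Computing H_k = (kernel of ∂_k) / (image of ∂_{k+1}):

  H_1: rank ker ∂_1 − rank ∂_2 = (4 − 3) − 0 = 1, and there is no ∂_2, so H_1 ≅ Z.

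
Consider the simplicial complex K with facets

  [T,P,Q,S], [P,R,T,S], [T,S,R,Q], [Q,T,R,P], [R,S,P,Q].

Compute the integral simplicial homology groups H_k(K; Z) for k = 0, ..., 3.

We work with the vertex ordering P < Q < R < S < T. The simplices of K, each written with vertices in increasing order, are:

  0-simplices (5): P, Q, R, S, T
  1-simplices (10): PQ, PR, PS, PT, QR, QS, QT, RS, RT, ST
  2-simplices (10): PQR, PQS, PQT, PRS, PRT, PST, QRS, QRT, QST, RST
  3-simplices (5): PQRS, PQRT, PQST, PRST, QRST

so the chain groups are C_0 ≅ Z^5, C_1 ≅ Z^10, C_2 ≅ Z^10, C_3 ≅ Z^5.

Boundary ∂_1: C_1 → C_0 is given by ∂[p,q] = [q] − [p].
The resulting 5×10 matrix has rank 4, and its Smith normal form has invariant factors (1,1,1,1).

∂_2: C_2 → C_1 sends each 2-simplex [p,q,r] to [q,r] − [p,r] + [p,q]. For instance
  ∂PQS = QS − PS + PQ,
  ∂PRS = RS − PS + PR.
The 10×10 boundary matrix has rank 6 and Smith normal form diag(1,1,1,1,1,1).

Boundary ∂_3: C_3 → C_2 sends each 3-simplex σ to the alternating sum Σ_i (−1)^i (σ with its i-th vertex removed). For instance
  ∂PQST = QST − PST + PQT − PQS,
  ∂PRST = RST − PST + PRT − PRS.
This gives a 10×5 integer matrix of rank 4; reducing to Smith normal form yields diagonal entries (1,1,1,1).

Now H_k = ker ∂_k / im ∂_{k+1}, so:

  H_0: rank C_0 − rank ∂_1 = 5 − 4 = 1, and the invariant factors of ∂_1 are all 1, so H_0 = Z.
  H_1: rank ker ∂_1 − rank ∂_2 = (10 − 4) − 6 = 0, and the invariant factors of ∂_2 are all 1, so H_1 = 0.
  H_2: rank ker ∂_2 − rank ∂_3 = (10 − 6) − 4 = 0, and the invariant factors of ∂_3 are all 1, so H_2 = 0.
  H_3: rank ker ∂_3 − rank ∂_4 = (5 − 4) − 0 = 1, and there is no ∂_4, so H_3 = Z.

H_0 ≅ Z,  H_1 = 0,  H_2 = 0,  H_3 ≅ Z.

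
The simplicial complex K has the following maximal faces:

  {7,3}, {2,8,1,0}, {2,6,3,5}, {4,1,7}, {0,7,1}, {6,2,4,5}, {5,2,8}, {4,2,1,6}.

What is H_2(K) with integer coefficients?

Take the total order 0 < 1 < 2 < 3 < 4 < 5 < 6 < 7 < 8 on the vertex set. Then K (dimension 3) consists of the simplices:

  0-simplices (9): [0], [1], [2], [3], [4], [5], [6], [7], [8]
  1-simplices (22): [0,1], [0,2], [0,7], [0,8], [1,2], [1,4], [1,6], [1,7], [1,8], [2,3], [2,4], [2,5], [2,6], [2,8], [3,5], [3,6], [3,7], [4,5], [4,6], [4,7], [5,6], [5,8]
  2-simplices (17): [0,1,2], [0,1,7], [0,1,8], [0,2,8], [1,2,4], [1,2,6], [1,2,8], [1,4,6], [1,4,7], [2,3,5], [2,3,6], [2,4,5], [2,4,6], [2,5,6], [2,5,8], [3,5,6], [4,5,6]
  3-simplices (4): [0,1,2,8], [1,2,4,6], [2,3,5,6], [2,4,5,6]

giving chain groups C_0 ≅ Z^9, C_1 ≅ Z^22, C_2 ≅ Z^17, C_3 ≅ Z^4.

The boundary map ∂_1: C_1 → C_0 is given by ∂[p,q] = [q] − [p].
As a 9×22 matrix over Z this has rank 8, with invariant factors (1,1,1,1,1,1,1,1).

Boundary ∂_2: C_2 → C_1 sends each 2-simplex [p,q,r] to [q,r] − [p,r] + [p,q]. For instance
  ∂[1,4,7] = [4,7] − [1,7] + [1,4],
  ∂[2,4,5] = [4,5] − [2,5] + [2,4].
As a 22×17 matrix over Z this has rank 13, with invariant factors (1,1,1,1,1,1,1,1,1,1,1,1,1).

Boundary ∂_3: C_3 → C_2 sends each 3-simplex σ to the alternating sum Σ_i (−1)^i (σ with its i-th vertex removed). For instance
  ∂[2,3,5,6] = [3,5,6] − [2,5,6] + [2,3,6] − [2,3,5],
  ∂[2,4,5,6] = [4,5,6] − [2,5,6] + [2,4,6] − [2,4,5].
This gives a 17×4 integer matrix of rank 4; reducing to Smith normal form yields diagonal entries (1,1,1,1).

From H_k ≅ ker(∂_k) / im(∂_{k+1}) we obtain:

  H_2: rank ker ∂_2 − rank ∂_3 = (17 − 13) − 4 = 0, and the invariant factors of ∂_3 are all 1, so H_2 = 0.

H_2 ≅ 0.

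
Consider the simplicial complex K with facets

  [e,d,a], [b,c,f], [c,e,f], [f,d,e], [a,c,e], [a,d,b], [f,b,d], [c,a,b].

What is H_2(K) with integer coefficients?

H_2 = Z.

Take the total order a < b < c < d < e < f on the vertex set. Then K (dimension 2) consists of the simplices:

  0-simplices (6): a, b, c, d, e, f
  1-simplices (12): ab, ac, ad, ae, bc, bd, bf, ce, cf, de, df, ef
  2-simplices (8): abc, abd, ace, ade, bcf, bdf, cef, def

so the chain groups are C_0 ≅ Z^6, C_1 ≅ Z^12, C_2 ≅ Z^8.

The boundary map ∂_1: C_1 → C_0 is given by ∂[p,q] = [q] − [p].
The resulting 6×12 matrix has rank 5, and its Smith normal form has invariant factors (1,1,1,1,1).

Boundary ∂_2: C_2 → C_1 acts by ∂[p,q,r] = [q,r] − [p,r] + [p,q]. For instance
  ∂ade = de − ae + ad,
  ∂bdf = df − bf + bd.
The resulting 12×8 matrix has rank 7, and its Smith normal form has invariant factors (1,1,1,1,1,1,1).

Now H_k = ker ∂_k / im ∂_{k+1}, so:

  H_2: rank ker ∂_2 − rank ∂_3 = (8 − 7) − 0 = 1, and there is no ∂_3, so H_2 = Z.

(K is a triangulation of the 2-sphere S^2.)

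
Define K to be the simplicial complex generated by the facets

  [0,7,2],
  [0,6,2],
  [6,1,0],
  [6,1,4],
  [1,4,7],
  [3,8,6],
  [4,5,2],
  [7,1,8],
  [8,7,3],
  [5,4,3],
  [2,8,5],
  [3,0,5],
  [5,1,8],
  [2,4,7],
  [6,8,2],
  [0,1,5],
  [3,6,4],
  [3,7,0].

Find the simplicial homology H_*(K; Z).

H_0 ≅ Z,  H_1 ≅ Z^2,  H_2 ≅ Z.

Order the vertices as 0 < 1 < 2 < 3 < 4 < 5 < 6 < 7 < 8. Listing each simplex with vertices in this order, K has dimension 2 with simplices:

  0-simplices (9): [0], [1], [2], [3], [4], [5], [6], [7], [8]
  1-simplices (27): (27 of them)
  2-simplices (18): [0,1,5], [0,1,6], [0,2,6], [0,2,7], [0,3,5], [0,3,7], [1,4,6], [1,4,7], [1,5,8], [1,7,8], [2,4,5], [2,4,7], [2,5,8], [2,6,8], [3,4,5], [3,4,6], [3,6,8], [3,7,8]

so the chain groups are C_0 ≅ Z^9, C_1 ≅ Z^27, C_2 ≅ Z^18.

Boundary ∂_1: C_1 → C_0 maps an edge to its endpoints' difference, ∂[p,q] = q − p. For instance
  ∂[7,8] = [8] − [7].
As a 9×27 matrix over Z this has rank 8, with invariant factors (1,1,1,1,1,1,1,1).

Boundary ∂_2: C_2 → C_1 acts by ∂[p,q,r] = [q,r] − [p,r] + [p,q]. For instance
  ∂[2,4,7] = [4,7] − [2,7] + [2,4],
  ∂[0,2,6] = [2,6] − [0,6] + [0,2].
As a 27×18 matrix over Z this has rank 17, with invariant factors (1,1,1,1,1,1,1,1,1,1,1,1,1,1,1,1,1).

Reading off H_k = ker ∂_k / im ∂_{k+1}:

  H_0: rank C_0 − rank ∂_1 = 9 − 8 = 1, and the invariant factors of ∂_1 are all 1, so H_0 ≅ Z.
  H_1: rank ker ∂_1 − rank ∂_2 = (27 − 8) − 17 = 2, and the invariant factors of ∂_2 are all 1, so H_1 ≅ Z^2.
  H_2: rank ker ∂_2 − rank ∂_3 = (18 − 17) − 0 = 1, and there is no ∂_3, so H_2 ≅ Z.

As a check, the Euler characteristic is 9 − 27 + 18 = 0, which agrees with 1 − 2 + 1 = 0.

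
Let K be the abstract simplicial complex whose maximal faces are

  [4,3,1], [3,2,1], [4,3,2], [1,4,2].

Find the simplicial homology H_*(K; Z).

H_0 ≅ Z,  H_1 = 0,  H_2 ≅ Z.

Take the total order 1 < 2 < 3 < 4 on the vertex set. Then K (dimension 2) consists of the simplices:

  0-simplices (4): [1], [2], [3], [4]
  1-simplices (6): [1,2], [1,3], [1,4], [2,3], [2,4], [3,4]
  2-simplices (4): [1,2,3], [1,2,4], [1,3,4], [2,3,4]

Hence C_0 ≅ Z^4, C_1 ≅ Z^6, C_2 ≅ Z^4.

∂_1: C_1 → C_0 maps an edge to its endpoints' difference, ∂[p,q] = q − p. For instance
  ∂[1,4] = [4] − [1].
The 4×6 boundary matrix has rank 3 and Smith normal form diag(1,1,1).

∂_2: C_2 → C_1 acts by ∂[p,q,r] = [q,r] − [p,r] + [p,q]. For instance
  ∂[1,2,3] = [2,3] − [1,3] + [1,2],
  ∂[1,3,4] = [3,4] − [1,4] + [1,3].
This gives a 6×4 integer matrix of rank 3; reducing to Smith normal form yields diagonal entries (1,1,1).

From H_k ≅ ker(∂_k) / im(∂_{k+1}) we obtain:

  H_0: rank C_0 − rank ∂_1 = 4 − 3 = 1, and the invariant factors of ∂_1 are all 1, so H_0 ≅ Z.
  H_1: rank ker ∂_1 − rank ∂_2 = (6 − 3) − 3 = 0, and the invariant factors of ∂_2 are all 1, so H_1 ≅ 0.
  H_2: rank ker ∂_2 − rank ∂_3 = (4 − 3) − 0 = 1, and there is no ∂_3, so H_2 ≅ Z.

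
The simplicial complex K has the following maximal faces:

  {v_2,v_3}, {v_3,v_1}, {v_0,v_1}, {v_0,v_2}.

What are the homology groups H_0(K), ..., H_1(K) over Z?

Order the vertices as v_0 < v_1 < v_2 < v_3. Listing each simplex with vertices in this order, K has dimension 1 with simplices:

  0-simplices (4): [v_0], [v_1], [v_2], [v_3]
  1-simplices (4): [v_0,v_1], [v_0,v_2], [v_1,v_3], [v_2,v_3]

giving chain groups C_0 ≅ Z^4, C_1 ≅ Z^4.

Boundary ∂_1: C_1 → C_0 is given by ∂[p,q] = [q] − [p].
The 4×4 boundary matrix has rank 3 and Smith normal form diag(1,1,1).

Computing H_k = (kernel of ∂_k) / (image of ∂_{k+1}):

  H_0: rank C_0 − rank ∂_1 = 4 − 3 = 1, and the invariant factors of ∂_1 are all 1, so H_0 ≅ Z.
  H_1: rank ker ∂_1 − rank ∂_2 = (4 − 3) − 0 = 1, and there is no ∂_2, so H_1 ≅ Z.

As a check, the Euler characteristic is 4 − 4 = 0, which agrees with 1 − 1 = 0.

H_0 = Z,  H_1 = Z.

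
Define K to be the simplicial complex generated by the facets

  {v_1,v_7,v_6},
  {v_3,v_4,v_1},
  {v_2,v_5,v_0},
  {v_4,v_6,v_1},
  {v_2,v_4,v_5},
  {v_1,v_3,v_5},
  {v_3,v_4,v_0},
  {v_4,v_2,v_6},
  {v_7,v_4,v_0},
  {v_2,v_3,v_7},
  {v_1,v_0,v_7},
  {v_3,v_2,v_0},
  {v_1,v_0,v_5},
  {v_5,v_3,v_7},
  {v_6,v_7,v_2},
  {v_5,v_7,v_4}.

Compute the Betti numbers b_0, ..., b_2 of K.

We work with the vertex ordering v_0 < v_1 < v_2 < v_3 < v_4 < v_5 < v_6 < v_7. The simplices of K, each written with vertices in increasing order, are:

  0-simplices (8): [v_0], [v_1], [v_2], [v_3], [v_4], [v_5], [v_6], [v_7]
  1-simplices (24): (24 of them)
  2-simplices (16): (16 of them)

so the chain groups are C_0 ≅ Z^8, C_1 ≅ Z^24, C_2 ≅ Z^16.

The boundary map ∂_1: C_1 → C_0 sends each edge [p,q] (with p < q) to q − p. For instance
  ∂[v_3,v_5] = [v_5] − [v_3].
As a 8×24 matrix over Z this has rank 7, with invariant factors (1,1,1,1,1,1,1).

Boundary ∂_2: C_2 → C_1 maps a triangle to the signed sum of its edges. For instance
  ∂[v_0,v_1,v_7] = [v_1,v_7] − [v_0,v_7] + [v_0,v_1],
  ∂[v_0,v_4,v_7] = [v_4,v_7] − [v_0,v_7] + [v_0,v_4].
The resulting 24×16 matrix has rank 15, and its Smith normal form has invariant factors (1,1,1,1,1,1,1,1,1,1,1,1,1,1,1).

Now H_k = ker ∂_k / im ∂_{k+1}, so:

  H_0: rank C_0 − rank ∂_1 = 8 − 7 = 1, and the invariant factors of ∂_1 are all 1, so H_0 ≅ Z.
  H_1: rank ker ∂_1 − rank ∂_2 = (24 − 7) − 15 = 2, and the invariant factors of ∂_2 are all 1, so H_1 ≅ Z^2.
  H_2: rank ker ∂_2 − rank ∂_3 = (16 − 15) − 0 = 1, and there is no ∂_3, so H_2 ≅ Z.

Hence the Betti numbers are b_0 = 1, b_1 = 2, b_2 = 1.

b_0 = 1, b_1 = 2, b_2 = 1.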